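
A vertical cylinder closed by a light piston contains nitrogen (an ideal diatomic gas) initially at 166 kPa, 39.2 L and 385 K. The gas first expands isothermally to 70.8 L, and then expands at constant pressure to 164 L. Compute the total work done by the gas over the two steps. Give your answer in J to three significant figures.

W_total ≈ 12400 J

Step 1 (isothermal): W = P₁V₁ ln(V₂/V₁) = (6507) ln(70.8/39.2) = 3847 J.
After step 1: P = 91.91 kPa, V = 70.8 L, T = 385 K.
Step 2 (isobaric): W = PΔV = (91.91 kPa)(164 − 70.8 L) = 8566 J.
W_total = 3847 + 8566 = 12413 J.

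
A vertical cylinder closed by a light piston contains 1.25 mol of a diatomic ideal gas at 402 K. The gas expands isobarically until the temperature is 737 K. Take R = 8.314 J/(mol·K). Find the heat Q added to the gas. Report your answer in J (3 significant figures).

Isobaric: W = nRΔT = (1.25)(8.314)(335) = 3481 J.
ΔU = nCᵥΔT with Cᵥ = 5R/2: ΔU = (1.25)(20.79)(335) = 8704 J.
Q = ΔU + W = 8704 + 3481 = 12185 J.

Q ≈ 12200 J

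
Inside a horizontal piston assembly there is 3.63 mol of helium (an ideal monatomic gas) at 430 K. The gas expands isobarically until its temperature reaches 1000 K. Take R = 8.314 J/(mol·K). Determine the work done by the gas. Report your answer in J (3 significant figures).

Isobaric: W = P ΔV = nR ΔT.
W = (3.63)(8.314)(1000 − 430) = 17202 J.

W ≈ 17200 J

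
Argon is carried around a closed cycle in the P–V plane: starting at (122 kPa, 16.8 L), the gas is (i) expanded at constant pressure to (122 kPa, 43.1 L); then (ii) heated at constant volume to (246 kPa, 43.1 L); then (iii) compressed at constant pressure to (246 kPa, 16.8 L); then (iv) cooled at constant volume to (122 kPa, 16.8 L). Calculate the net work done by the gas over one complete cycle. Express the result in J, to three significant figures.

W_net ≈ -3260 J

Constant-volume legs do no work.
W(i) = (122)(43.1 − 16.8) = 3209 J; W(iii) = (246)(16.8 − 43.1) = -6470 J.
W_net = 3209 − 6470 = -3261 J (the counter-clockwise enclosed area).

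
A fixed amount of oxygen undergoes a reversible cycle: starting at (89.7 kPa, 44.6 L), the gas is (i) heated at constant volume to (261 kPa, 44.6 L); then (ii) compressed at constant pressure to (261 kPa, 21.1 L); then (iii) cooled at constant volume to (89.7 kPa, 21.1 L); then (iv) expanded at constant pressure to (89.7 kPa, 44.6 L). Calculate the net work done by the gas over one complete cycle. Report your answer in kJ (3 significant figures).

Constant-volume legs do no work.
W(ii) = (261)(21.1 − 44.6) = -6134 J; W(iv) = (89.7)(44.6 − 21.1) = 2108 J.
W_net = -6134 + 2108 = -4026 J (the counter-clockwise enclosed area).

W_net ≈ -4.03 kJ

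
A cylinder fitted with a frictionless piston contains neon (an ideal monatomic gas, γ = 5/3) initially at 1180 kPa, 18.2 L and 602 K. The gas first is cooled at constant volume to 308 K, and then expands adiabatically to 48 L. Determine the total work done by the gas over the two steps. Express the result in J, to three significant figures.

Step 1 (isochoric): W = 0 (constant volume).
After step 1: P = 603.7 kPa (V unchanged).
Step 2 (adiabatic): W = (P₁V₁ − P₂V₂)/(γ−1) = (10988 − 5756)/0.667 = 7847 J.
W_total = 0 + 7847 = 7847 J.

W_total ≈ 7850 J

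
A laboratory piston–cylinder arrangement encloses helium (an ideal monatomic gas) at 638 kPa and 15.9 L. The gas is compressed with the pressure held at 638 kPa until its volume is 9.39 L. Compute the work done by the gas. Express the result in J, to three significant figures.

Isobaric: W = P ΔV.
W = (638 kPa)(9.39 − 15.9 L) = (638)(-6.51) = -4153 J.

W ≈ -4150 J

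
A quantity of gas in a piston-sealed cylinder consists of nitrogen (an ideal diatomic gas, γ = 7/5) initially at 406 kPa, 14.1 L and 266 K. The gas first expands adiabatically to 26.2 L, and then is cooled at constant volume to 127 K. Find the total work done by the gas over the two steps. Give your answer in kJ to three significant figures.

W_total ≈ 3.14 kJ

Step 1 (adiabatic): W = (P₁V₁ − P₂V₂)/(γ−1) = (5725 − 4468)/0.4 = 3142 J.
Step 2 (isochoric): W = 0 (constant volume).
W_total = 3142 + 0 = 3142 J.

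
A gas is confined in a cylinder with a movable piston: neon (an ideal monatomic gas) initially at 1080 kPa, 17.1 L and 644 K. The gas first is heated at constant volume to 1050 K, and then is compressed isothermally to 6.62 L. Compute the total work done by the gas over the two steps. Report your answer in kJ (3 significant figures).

Step 1 (isochoric): W = 0 (constant volume).
After step 1: P = 1761 kPa (V unchanged).
Step 2 (isothermal): W = P₁V₁ ln(V₂/V₁) = (30111) ln(6.62/17.1) = -28575 J.
W_total = 0 − 28575 = -28575 J.

W_total ≈ -28.6 kJ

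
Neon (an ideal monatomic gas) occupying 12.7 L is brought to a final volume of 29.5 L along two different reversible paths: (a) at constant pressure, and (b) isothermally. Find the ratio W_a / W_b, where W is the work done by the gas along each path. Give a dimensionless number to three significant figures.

Path (a) isobaric: W = P₁(V₂ − V₁) → W_a/(P₁V₁) = 1.323.
Path (b) isothermal: W = P₁V₁ ln(V₂/V₁) → W_b/(P₁V₁) = 0.8428.
W_a / W_b = 1.323 / 0.8428 = 1.57.

W_a / W_b ≈ 1.57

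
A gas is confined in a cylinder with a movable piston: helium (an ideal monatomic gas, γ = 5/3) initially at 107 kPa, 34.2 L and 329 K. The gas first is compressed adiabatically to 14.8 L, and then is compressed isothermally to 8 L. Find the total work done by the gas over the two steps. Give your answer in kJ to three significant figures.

Step 1 (adiabatic): W = (P₁V₁ − P₂V₂)/(γ−1) = (3659 − 6396)/0.667 = -4105 J.
After step 1: P = 432.2 kPa, V = 14.8 L, T = 575 K.
Step 2 (isothermal): W = P₁V₁ ln(V₂/V₁) = (6396) ln(8/14.8) = -3935 J.
W_total = -4105 − 3935 = -8040 J.

W_total ≈ -8.04 kJ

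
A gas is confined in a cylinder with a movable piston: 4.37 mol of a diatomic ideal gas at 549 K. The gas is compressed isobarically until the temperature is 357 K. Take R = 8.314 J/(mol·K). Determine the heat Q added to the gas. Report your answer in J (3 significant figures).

Q ≈ -24400 J

Isobaric: W = nRΔT = (4.37)(8.314)(-192) = -6976 J.
ΔU = nCᵥΔT with Cᵥ = 5R/2: ΔU = (4.37)(20.79)(-192) = -17439 J.
Q = ΔU + W = -17439 − 6976 = -24415 J.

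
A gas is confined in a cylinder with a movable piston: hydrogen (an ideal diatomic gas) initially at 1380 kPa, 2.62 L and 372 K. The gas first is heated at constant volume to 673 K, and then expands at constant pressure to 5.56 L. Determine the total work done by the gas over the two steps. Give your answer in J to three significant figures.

W_total ≈ 7340 J

Step 1 (isochoric): W = 0 (constant volume).
After step 1: P = 2497 kPa (V unchanged).
Step 2 (isobaric): W = PΔV = (2497 kPa)(5.56 − 2.62 L) = 7340 J.
W_total = 0 + 7340 = 7340 J.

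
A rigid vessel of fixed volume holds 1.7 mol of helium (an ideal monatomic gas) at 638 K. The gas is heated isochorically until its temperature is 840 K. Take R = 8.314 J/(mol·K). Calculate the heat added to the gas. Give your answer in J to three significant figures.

Q ≈ 4280 J

Constant volume ⇒ W = 0, so Q = ΔU = nCᵥΔT with Cᵥ = 3R/2 = 12.47 J/(mol·K).
ΔU = (1.7)(12.47)(840 − 638) = 4283 J.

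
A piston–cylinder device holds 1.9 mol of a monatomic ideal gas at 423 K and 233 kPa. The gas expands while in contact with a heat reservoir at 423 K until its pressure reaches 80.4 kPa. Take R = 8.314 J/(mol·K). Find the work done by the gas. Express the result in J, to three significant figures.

W ≈ 7110 J

Isothermal process: W = nRT ln(V₂/V₁) = nRT ln(P₁/P₂).
W = (1.9)(8.314)(423) × ln(233/80.4)
  = 6682 × ln(2.898) = 6682 × 1.064
W_by_gas = 7110 J.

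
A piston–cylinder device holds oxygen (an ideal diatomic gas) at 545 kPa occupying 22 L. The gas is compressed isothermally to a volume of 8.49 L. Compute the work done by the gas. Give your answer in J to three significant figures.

Isothermal: W = nRT ln(V₂/V₁) = P₁V₁ ln(V₂/V₁).
P₁V₁ = (545 kPa)(22 L) = 11990 J.
W = 11990 × ln(8.49/22) = 11990 × -0.9522
W_by_gas = -11416 J.

W ≈ -11400 J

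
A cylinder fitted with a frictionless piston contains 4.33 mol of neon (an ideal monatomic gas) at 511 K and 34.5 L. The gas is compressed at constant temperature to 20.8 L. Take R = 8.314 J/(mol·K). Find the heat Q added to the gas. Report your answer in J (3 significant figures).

Isothermal ⇒ ΔU = 0, so Q = W = nRT ln(V₂/V₁).
Q = (4.33)(8.314)(511) ln(20.8/34.5) = 18396 × -0.506 = -9308 J.

Q ≈ -9310 J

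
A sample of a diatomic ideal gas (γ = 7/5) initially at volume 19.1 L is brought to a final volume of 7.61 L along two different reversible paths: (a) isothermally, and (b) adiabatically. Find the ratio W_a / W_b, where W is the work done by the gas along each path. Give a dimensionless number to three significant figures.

W_a / W_b ≈ 0.827

Path (a) isothermal: W = P₁V₁ ln(V₂/V₁) → W_a/(P₁V₁) = -0.9202.
Path (b) adiabatic: W = P₁V₁(1 − (V₁/V₂)^(γ−1))/(γ−1) → W_b/(P₁V₁) = -1.112.
W_a / W_b = -0.9202 / -1.112 = 0.8272.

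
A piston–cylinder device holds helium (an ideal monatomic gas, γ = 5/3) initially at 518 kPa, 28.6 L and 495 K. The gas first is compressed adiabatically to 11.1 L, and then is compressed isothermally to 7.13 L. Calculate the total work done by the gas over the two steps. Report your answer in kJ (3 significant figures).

W_total ≈ -31.9 kJ

Step 1 (adiabatic): W = (P₁V₁ − P₂V₂)/(γ−1) = (14815 − 27844)/0.667 = -19543 J.
After step 1: P = 2508 kPa, V = 11.1 L, T = 930.3 K.
Step 2 (isothermal): W = P₁V₁ ln(V₂/V₁) = (27844) ln(7.13/11.1) = -12324 J.
W_total = -19543 − 12324 = -31868 J.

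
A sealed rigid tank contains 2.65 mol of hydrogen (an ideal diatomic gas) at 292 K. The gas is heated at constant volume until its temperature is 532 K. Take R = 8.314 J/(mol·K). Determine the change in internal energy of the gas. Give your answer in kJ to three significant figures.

ΔU ≈ 13.2 kJ

Constant volume ⇒ W = 0, so Q = ΔU = nCᵥΔT with Cᵥ = 5R/2 = 20.79 J/(mol·K).
ΔU = (2.65)(20.79)(532 − 292) = 13219 J.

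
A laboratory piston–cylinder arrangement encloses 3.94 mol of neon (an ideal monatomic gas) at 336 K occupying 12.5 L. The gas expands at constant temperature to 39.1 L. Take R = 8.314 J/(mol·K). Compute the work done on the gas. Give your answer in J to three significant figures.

W ≈ -12600 J

Isothermal: W = nRT ln(V₂/V₁).
W = (3.94)(8.314)(336) × ln(39.1/12.5)
  = 11006 × 1.14
W_by_gas = 12552 J; work on gas = −W_by = -12552 J.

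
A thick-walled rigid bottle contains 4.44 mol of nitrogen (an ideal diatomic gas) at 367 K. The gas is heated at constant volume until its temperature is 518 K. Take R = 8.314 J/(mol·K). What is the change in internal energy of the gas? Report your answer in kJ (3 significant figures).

Constant volume ⇒ W = 0, so Q = ΔU = nCᵥΔT with Cᵥ = 5R/2 = 20.79 J/(mol·K).
ΔU = (4.44)(20.79)(518 − 367) = 13935 J.

ΔU ≈ 13.9 kJ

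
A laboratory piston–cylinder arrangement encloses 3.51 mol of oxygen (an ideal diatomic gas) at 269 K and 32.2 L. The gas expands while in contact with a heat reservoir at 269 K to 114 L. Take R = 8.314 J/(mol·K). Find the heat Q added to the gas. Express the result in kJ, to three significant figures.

Q ≈ 9.92 kJ

Isothermal ⇒ ΔU = 0, so Q = W = nRT ln(V₂/V₁).
Q = (3.51)(8.314)(269) ln(114/32.2) = 7850 × 1.264 = 9924 J.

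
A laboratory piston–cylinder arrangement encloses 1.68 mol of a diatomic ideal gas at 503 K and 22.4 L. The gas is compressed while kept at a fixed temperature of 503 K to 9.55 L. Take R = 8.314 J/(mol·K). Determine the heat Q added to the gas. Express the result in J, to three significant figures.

Isothermal ⇒ ΔU = 0, so Q = W = nRT ln(V₂/V₁).
Q = (1.68)(8.314)(503) ln(9.55/22.4) = 7026 × -0.8525 = -5990 J.

Q ≈ -5990 J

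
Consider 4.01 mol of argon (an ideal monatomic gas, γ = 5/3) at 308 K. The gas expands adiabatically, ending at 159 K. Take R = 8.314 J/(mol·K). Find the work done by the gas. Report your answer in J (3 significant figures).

W ≈ 7450 J

Adiabatic ⇒ Q = 0, so W_by = −ΔU = nCᵥ(T₁ − T₂).
Cᵥ = 3R/2 = 12.47 J/(mol·K).
W = (4.01)(12.47)(308 − 159) = 7451 J.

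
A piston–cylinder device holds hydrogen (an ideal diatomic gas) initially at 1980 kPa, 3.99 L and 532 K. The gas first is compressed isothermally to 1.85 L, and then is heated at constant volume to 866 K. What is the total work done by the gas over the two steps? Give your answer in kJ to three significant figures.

W_total ≈ -6.07 kJ

Step 1 (isothermal): W = P₁V₁ ln(V₂/V₁) = (7900) ln(1.85/3.99) = -6072 J.
Step 2 (isochoric): W = 0 (constant volume).
W_total = -6072 + 0 = -6072 J.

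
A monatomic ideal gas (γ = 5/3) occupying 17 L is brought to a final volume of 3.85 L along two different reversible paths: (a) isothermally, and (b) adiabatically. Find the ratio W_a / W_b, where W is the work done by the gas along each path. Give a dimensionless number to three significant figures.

Path (a) isothermal: W = P₁V₁ ln(V₂/V₁) → W_a/(P₁V₁) = -1.485.
Path (b) adiabatic: W = P₁V₁(1 − (V₁/V₂)^(γ−1))/(γ−1) → W_b/(P₁V₁) = -2.537.
W_a / W_b = -1.485 / -2.537 = 0.5853.

W_a / W_b ≈ 0.585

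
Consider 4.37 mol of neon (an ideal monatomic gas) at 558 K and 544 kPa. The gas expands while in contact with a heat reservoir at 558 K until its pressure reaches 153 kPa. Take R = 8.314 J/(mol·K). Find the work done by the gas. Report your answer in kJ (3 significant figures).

Isothermal process: W = nRT ln(V₂/V₁) = nRT ln(P₁/P₂).
W = (4.37)(8.314)(558) × ln(544/153)
  = 20273 × ln(3.556) = 20273 × 1.269
W_by_gas = 25717 J.

W ≈ 25.7 kJ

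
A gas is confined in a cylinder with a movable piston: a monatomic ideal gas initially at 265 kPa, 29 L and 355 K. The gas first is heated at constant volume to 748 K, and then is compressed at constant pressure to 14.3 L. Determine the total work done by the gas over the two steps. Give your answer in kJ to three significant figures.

Step 1 (isochoric): W = 0 (constant volume).
After step 1: P = 558.4 kPa (V unchanged).
Step 2 (isobaric): W = PΔV = (558.4 kPa)(14.3 − 29 L) = -8208 J.
W_total = 0 − 8208 = -8208 J.

W_total ≈ -8.21 kJ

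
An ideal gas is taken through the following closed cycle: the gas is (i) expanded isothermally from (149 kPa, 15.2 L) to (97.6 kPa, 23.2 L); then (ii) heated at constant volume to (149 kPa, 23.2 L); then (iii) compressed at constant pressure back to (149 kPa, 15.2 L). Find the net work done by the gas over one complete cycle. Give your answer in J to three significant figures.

Leg (i): W = PᵢVᵢ ln(V_f/Vᵢ) = (2265) ln(23.2/15.2) = 957.7 J.
Leg (ii): W = 0.
Leg (iii): W = PΔV = (149)(15.2 − 23.2) = -1192 J.
W_net = 957.7 − 1192 = -234.3 J.

W_net ≈ -234 J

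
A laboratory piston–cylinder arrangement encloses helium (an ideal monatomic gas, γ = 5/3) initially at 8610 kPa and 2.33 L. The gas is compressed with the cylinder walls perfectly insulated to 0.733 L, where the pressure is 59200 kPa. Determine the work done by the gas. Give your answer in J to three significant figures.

Adiabatic: W = (P₁V₁ − P₂V₂)/(γ − 1) with γ = 5/3.
P₁V₁ = 20061 J, P₂V₂ = 43394 J.
W = (20061 − 43394) / 0.6667 = -34998 J.

W ≈ -35000 J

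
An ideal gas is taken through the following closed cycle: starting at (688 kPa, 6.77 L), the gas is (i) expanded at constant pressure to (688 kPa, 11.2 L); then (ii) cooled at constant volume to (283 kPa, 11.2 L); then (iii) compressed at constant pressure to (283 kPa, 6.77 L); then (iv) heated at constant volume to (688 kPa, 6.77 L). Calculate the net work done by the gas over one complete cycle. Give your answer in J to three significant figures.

W_net ≈ 1790 J

Constant-volume legs do no work.
W(i) = (688)(11.2 − 6.77) = 3048 J; W(iii) = (283)(6.77 − 11.2) = -1254 J.
W_net = 3048 − 1254 = 1794 J (the clockwise enclosed area).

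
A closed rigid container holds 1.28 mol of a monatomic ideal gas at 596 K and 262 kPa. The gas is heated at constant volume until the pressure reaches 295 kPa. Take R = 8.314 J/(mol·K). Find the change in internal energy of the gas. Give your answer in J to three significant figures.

Constant volume ⇒ W = 0, so Q = ΔU = nCᵥΔT with Cᵥ = 3R/2 = 12.47 J/(mol·K).
At constant V, T₂/T₁ = P₂/P₁ ⇒ ΔT = T₁(P₂/P₁ − 1) = 596·(295/262 − 1) = 75.07 K.
ΔU = (1.28)(12.47)(75.07) = 1198 J.

ΔU ≈ 1200 J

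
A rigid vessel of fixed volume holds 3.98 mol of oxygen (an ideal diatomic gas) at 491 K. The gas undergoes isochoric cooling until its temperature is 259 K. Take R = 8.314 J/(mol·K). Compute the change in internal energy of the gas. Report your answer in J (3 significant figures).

Constant volume ⇒ W = 0, so Q = ΔU = nCᵥΔT with Cᵥ = 5R/2 = 20.79 J/(mol·K).
ΔU = (3.98)(20.79)(259 − 491) = -19192 J.

ΔU ≈ -19200 J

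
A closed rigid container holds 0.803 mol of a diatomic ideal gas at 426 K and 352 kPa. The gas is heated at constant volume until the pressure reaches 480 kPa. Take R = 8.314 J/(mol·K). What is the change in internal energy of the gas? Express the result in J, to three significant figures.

Constant volume ⇒ W = 0, so Q = ΔU = nCᵥΔT with Cᵥ = 5R/2 = 20.79 J/(mol·K).
At constant V, T₂/T₁ = P₂/P₁ ⇒ ΔT = T₁(P₂/P₁ − 1) = 426·(480/352 − 1) = 154.9 K.
ΔU = (0.803)(20.79)(154.9) = 2585 J.

ΔU ≈ 2590 J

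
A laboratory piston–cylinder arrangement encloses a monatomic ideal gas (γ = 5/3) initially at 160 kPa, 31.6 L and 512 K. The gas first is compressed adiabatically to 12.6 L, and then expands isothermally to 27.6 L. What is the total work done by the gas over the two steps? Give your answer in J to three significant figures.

W_total ≈ 903 J

Step 1 (adiabatic): W = (P₁V₁ − P₂V₂)/(γ−1) = (5056 − 9333)/0.667 = -6415 J.
After step 1: P = 740.7 kPa, V = 12.6 L, T = 945.1 K.
Step 2 (isothermal): W = P₁V₁ ln(V₂/V₁) = (9333) ln(27.6/12.6) = 7318 J.
W_total = -6415 + 7318 = 902.7 J.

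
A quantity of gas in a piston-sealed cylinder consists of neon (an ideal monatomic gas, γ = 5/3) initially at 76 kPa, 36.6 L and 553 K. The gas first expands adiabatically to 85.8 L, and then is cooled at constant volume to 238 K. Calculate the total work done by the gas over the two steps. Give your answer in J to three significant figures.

W_total ≈ 1810 J

Step 1 (adiabatic): W = (P₁V₁ − P₂V₂)/(γ−1) = (2782 − 1576)/0.667 = 1808 J.
Step 2 (isochoric): W = 0 (constant volume).
W_total = 1808 + 0 = 1808 J.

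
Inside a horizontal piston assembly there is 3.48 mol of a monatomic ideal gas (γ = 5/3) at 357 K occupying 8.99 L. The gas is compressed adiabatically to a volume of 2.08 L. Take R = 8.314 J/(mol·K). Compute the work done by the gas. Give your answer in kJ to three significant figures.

W ≈ -25.6 kJ

Adiabatic: TV^(γ−1) = const with γ = 5/3.
T₂ = T₁ (V₁/V₂)^(γ−1) = 357 × (8.99/2.08)^0.667 = 357 × 2.653 = 947.3 K.
W_by = nCᵥ(T₁ − T₂) = (3.48)(12.47)(357 − 947.3) = -25616 J.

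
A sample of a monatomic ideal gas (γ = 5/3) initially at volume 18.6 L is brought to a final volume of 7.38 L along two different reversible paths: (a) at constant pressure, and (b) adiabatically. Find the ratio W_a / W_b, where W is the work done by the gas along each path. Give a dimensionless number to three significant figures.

Path (a) isobaric: W = P₁(V₂ − V₁) → W_a/(P₁V₁) = -0.6032.
Path (b) adiabatic: W = P₁V₁(1 − (V₁/V₂)^(γ−1))/(γ−1) → W_b/(P₁V₁) = -1.278.
W_a / W_b = -0.6032 / -1.278 = 0.472.

W_a / W_b ≈ 0.472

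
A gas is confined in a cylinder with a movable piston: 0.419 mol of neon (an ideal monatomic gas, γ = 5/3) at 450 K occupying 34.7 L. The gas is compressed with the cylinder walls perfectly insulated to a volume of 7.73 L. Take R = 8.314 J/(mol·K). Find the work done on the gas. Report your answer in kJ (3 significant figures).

W ≈ 4.05 kJ

Adiabatic: TV^(γ−1) = const with γ = 5/3.
T₂ = T₁ (V₁/V₂)^(γ−1) = 450 × (34.7/7.73)^0.667 = 450 × 2.721 = 1225 K.
W_by = nCᵥ(T₁ − T₂) = (0.419)(12.47)(450 − 1225) = -4047 J.
Work on gas = −W_by = 4047 J.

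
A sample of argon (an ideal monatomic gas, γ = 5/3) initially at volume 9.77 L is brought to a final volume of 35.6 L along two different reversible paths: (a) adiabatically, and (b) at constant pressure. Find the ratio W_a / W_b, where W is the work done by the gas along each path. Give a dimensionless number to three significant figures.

W_a / W_b ≈ 0.328

Path (a) adiabatic: W = P₁V₁(1 − (V₁/V₂)^(γ−1))/(γ−1) → W_a/(P₁V₁) = 0.8665.
Path (b) isobaric: W = P₁(V₂ − V₁) → W_b/(P₁V₁) = 2.644.
W_a / W_b = 0.8665 / 2.644 = 0.3278.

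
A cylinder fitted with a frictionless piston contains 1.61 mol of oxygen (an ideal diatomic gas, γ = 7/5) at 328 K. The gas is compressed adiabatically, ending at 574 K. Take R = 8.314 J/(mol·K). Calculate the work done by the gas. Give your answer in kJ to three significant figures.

Adiabatic ⇒ Q = 0, so W_by = −ΔU = nCᵥ(T₁ − T₂).
Cᵥ = 5R/2 = 20.79 J/(mol·K).
W = (1.61)(20.79)(328 − 574) = -8232 J.

W ≈ -8.23 kJ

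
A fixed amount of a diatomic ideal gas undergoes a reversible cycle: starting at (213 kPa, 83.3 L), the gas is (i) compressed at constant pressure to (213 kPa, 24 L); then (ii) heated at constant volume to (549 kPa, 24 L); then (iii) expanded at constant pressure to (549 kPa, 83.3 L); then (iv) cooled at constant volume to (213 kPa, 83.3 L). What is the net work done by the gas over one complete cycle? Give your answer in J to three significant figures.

W_net ≈ 19900 J

Constant-volume legs do no work.
W(i) = (213)(24 − 83.3) = -12631 J; W(iii) = (549)(83.3 − 24) = 32556 J.
W_net = -12631 + 32556 = 19925 J (the clockwise enclosed area).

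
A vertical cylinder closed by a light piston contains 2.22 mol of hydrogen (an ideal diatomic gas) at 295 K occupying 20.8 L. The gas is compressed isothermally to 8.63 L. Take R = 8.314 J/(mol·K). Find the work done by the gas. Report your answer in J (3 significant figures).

Isothermal: W = nRT ln(V₂/V₁).
W = (2.22)(8.314)(295) × ln(8.63/20.8)
  = 5445 × -0.8797
W_by_gas = -4790 J.

W ≈ -4790 J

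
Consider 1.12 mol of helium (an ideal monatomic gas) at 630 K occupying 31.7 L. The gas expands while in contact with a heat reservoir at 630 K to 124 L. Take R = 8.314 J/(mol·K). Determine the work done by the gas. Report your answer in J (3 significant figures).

Isothermal: W = nRT ln(V₂/V₁).
W = (1.12)(8.314)(630) × ln(124/31.7)
  = 5866 × 1.364
W_by_gas = 8002 J.

W ≈ 8000 J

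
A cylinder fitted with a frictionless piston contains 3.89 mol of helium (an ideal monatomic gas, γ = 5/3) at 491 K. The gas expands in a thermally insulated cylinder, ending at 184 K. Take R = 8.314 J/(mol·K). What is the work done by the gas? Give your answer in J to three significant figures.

W ≈ 14900 J

Adiabatic ⇒ Q = 0, so W_by = −ΔU = nCᵥ(T₁ − T₂).
Cᵥ = 3R/2 = 12.47 J/(mol·K).
W = (3.89)(12.47)(491 − 184) = 14893 J.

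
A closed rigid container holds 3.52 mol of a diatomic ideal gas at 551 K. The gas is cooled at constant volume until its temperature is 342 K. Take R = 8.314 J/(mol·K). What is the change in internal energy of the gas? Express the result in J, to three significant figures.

ΔU ≈ -15300 J

Constant volume ⇒ W = 0, so Q = ΔU = nCᵥΔT with Cᵥ = 5R/2 = 20.79 J/(mol·K).
ΔU = (3.52)(20.79)(342 − 551) = -15291 J.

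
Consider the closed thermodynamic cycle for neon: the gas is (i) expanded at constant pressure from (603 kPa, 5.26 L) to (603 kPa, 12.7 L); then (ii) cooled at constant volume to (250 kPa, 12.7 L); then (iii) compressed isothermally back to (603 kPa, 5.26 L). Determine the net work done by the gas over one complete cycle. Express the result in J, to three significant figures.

Leg (i): W = PΔV = (603)(12.7 − 5.26) = 4486 J.
Leg (ii): W = 0.
Leg (iii): W = PᵢVᵢ ln(V_f/Vᵢ) = (3175) ln(5.26/12.7) = -2799 J.
W_net = 4486 − 2799 = 1688 J.

W_net ≈ 1690 J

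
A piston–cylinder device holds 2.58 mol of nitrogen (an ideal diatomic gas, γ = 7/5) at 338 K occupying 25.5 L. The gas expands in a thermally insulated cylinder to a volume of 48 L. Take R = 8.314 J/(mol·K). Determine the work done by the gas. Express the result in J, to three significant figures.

W ≈ 4050 J

Adiabatic: TV^(γ−1) = const with γ = 7/5.
T₂ = T₁ (V₁/V₂)^(γ−1) = 338 × (25.5/48)^0.4 = 338 × 0.7765 = 262.4 K.
W_by = nCᵥ(T₁ − T₂) = (2.58)(20.79)(338 − 262.4) = 4052 J.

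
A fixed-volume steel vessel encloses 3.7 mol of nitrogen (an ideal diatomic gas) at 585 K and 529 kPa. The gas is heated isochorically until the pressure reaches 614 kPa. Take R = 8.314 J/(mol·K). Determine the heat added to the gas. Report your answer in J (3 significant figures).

Q ≈ 7230 J

Constant volume ⇒ W = 0, so Q = ΔU = nCᵥΔT with Cᵥ = 5R/2 = 20.79 J/(mol·K).
At constant V, T₂/T₁ = P₂/P₁ ⇒ ΔT = T₁(P₂/P₁ − 1) = 585·(614/529 − 1) = 94 K.
ΔU = (3.7)(20.79)(94) = 7229 J.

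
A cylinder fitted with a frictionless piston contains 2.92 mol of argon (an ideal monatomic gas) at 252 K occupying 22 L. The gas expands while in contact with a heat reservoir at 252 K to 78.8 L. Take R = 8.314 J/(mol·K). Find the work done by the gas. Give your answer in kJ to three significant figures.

W ≈ 7.81 kJ

Isothermal: W = nRT ln(V₂/V₁).
W = (2.92)(8.314)(252) × ln(78.8/22)
  = 6118 × 1.276
W_by_gas = 7805 J.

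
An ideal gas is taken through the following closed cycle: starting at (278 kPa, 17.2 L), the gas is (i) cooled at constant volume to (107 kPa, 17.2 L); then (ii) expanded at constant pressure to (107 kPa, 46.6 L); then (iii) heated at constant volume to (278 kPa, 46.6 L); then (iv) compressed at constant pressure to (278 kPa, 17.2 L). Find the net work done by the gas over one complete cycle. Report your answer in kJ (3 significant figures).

W_net ≈ -5.03 kJ

Constant-volume legs do no work.
W(ii) = (107)(46.6 − 17.2) = 3146 J; W(iv) = (278)(17.2 − 46.6) = -8173 J.
W_net = 3146 − 8173 = -5027 J (the counter-clockwise enclosed area).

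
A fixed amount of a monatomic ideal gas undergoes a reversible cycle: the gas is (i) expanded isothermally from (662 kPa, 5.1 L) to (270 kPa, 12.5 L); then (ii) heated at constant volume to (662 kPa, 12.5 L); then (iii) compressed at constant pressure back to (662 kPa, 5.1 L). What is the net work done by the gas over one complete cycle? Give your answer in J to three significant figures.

Leg (i): W = PᵢVᵢ ln(V_f/Vᵢ) = (3376) ln(12.5/5.1) = 3027 J.
Leg (ii): W = 0.
Leg (iii): W = PΔV = (662)(5.1 − 12.5) = -4899 J.
W_net = 3027 − 4899 = -1872 J.

W_net ≈ -1870 J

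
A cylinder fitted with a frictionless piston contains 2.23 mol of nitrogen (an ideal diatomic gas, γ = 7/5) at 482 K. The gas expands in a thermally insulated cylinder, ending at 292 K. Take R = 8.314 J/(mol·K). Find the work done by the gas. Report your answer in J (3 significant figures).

Adiabatic ⇒ Q = 0, so W_by = −ΔU = nCᵥ(T₁ − T₂).
Cᵥ = 5R/2 = 20.79 J/(mol·K).
W = (2.23)(20.79)(482 − 292) = 8807 J.

W ≈ 8810 J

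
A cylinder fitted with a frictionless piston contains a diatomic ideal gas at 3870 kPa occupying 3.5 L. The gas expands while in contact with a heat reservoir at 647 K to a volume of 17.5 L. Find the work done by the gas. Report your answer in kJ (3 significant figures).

W ≈ 21.8 kJ

Isothermal: W = nRT ln(V₂/V₁) = P₁V₁ ln(V₂/V₁).
P₁V₁ = (3870 kPa)(3.5 L) = 13545 J.
W = 13545 × ln(17.5/3.5) = 13545 × 1.609
W_by_gas = 21800 J.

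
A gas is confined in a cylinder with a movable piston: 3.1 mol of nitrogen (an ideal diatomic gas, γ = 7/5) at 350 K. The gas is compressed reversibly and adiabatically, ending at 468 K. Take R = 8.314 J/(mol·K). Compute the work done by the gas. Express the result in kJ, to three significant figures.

W ≈ -7.60 kJ

Adiabatic ⇒ Q = 0, so W_by = −ΔU = nCᵥ(T₁ − T₂).
Cᵥ = 5R/2 = 20.79 J/(mol·K).
W = (3.1)(20.79)(350 − 468) = -7603 J.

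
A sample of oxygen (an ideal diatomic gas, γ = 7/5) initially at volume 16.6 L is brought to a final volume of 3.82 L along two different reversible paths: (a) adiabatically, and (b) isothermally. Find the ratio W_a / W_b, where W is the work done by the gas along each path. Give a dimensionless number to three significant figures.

W_a / W_b ≈ 1.36

Path (a) adiabatic: W = P₁V₁(1 − (V₁/V₂)^(γ−1))/(γ−1) → W_a/(P₁V₁) = -1.999.
Path (b) isothermal: W = P₁V₁ ln(V₂/V₁) → W_b/(P₁V₁) = -1.469.
W_a / W_b = -1.999 / -1.469 = 1.361.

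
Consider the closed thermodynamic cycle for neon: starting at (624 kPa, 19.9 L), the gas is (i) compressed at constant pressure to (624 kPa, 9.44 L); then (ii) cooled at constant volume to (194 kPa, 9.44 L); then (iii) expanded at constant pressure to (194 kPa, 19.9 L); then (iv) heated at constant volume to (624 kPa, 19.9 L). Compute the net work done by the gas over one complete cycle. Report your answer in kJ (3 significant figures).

Constant-volume legs do no work.
W(i) = (624)(9.44 − 19.9) = -6527 J; W(iii) = (194)(19.9 − 9.44) = 2029 J.
W_net = -6527 + 2029 = -4498 J (the counter-clockwise enclosed area).

W_net ≈ -4.50 kJ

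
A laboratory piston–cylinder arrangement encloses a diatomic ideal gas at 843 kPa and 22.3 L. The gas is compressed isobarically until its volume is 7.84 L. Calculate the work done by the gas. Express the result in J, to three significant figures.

Isobaric: W = P ΔV.
W = (843 kPa)(7.84 − 22.3 L) = (843)(-14.46) = -12190 J.

W ≈ -12200 J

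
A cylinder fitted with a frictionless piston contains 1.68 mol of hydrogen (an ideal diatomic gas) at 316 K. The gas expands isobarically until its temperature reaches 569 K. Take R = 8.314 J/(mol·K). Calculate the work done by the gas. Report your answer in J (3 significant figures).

W ≈ 3530 J

Isobaric: W = P ΔV = nR ΔT.
W = (1.68)(8.314)(569 − 316) = 3534 J.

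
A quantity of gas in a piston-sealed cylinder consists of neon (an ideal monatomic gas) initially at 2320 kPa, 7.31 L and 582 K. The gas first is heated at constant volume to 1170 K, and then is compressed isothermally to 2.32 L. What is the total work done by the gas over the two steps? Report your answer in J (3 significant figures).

W_total ≈ -39100 J

Step 1 (isochoric): W = 0 (constant volume).
After step 1: P = 4664 kPa (V unchanged).
Step 2 (isothermal): W = P₁V₁ ln(V₂/V₁) = (34093) ln(2.32/7.31) = -39128 J.
W_total = 0 − 39128 = -39128 J.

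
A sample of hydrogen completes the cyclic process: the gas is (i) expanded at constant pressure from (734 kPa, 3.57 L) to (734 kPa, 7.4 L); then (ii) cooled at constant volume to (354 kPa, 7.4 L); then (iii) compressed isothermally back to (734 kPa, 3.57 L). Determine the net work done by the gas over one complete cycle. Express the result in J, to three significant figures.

W_net ≈ 902 J

Leg (i): W = PΔV = (734)(7.4 − 3.57) = 2811 J.
Leg (ii): W = 0.
Leg (iii): W = PᵢVᵢ ln(V_f/Vᵢ) = (2620) ln(3.57/7.4) = -1909 J.
W_net = 2811 − 1909 = 901.8 J.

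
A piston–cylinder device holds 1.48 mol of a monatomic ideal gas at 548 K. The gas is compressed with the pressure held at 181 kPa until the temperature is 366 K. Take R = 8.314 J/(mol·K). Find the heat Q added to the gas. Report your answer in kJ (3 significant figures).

Q ≈ -5.60 kJ

Isobaric: W = nRΔT = (1.48)(8.314)(-182) = -2239 J.
ΔU = nCᵥΔT with Cᵥ = 3R/2: ΔU = (1.48)(12.47)(-182) = -3359 J.
Q = ΔU + W = -3359 − 2239 = -5599 J.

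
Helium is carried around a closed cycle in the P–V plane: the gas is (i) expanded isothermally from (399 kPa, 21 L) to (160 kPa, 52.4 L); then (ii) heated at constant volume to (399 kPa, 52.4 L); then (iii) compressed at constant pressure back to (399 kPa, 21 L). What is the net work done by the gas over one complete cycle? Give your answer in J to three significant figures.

W_net ≈ -4870 J

Leg (i): W = PᵢVᵢ ln(V_f/Vᵢ) = (8379) ln(52.4/21) = 7662 J.
Leg (ii): W = 0.
Leg (iii): W = PΔV = (399)(21 − 52.4) = -12529 J.
W_net = 7662 − 12529 = -4867 J.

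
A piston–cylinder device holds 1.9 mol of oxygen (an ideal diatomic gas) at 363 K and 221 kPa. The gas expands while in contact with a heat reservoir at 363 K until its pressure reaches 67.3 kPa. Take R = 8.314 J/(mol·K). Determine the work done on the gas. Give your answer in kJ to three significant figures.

Isothermal process: W = nRT ln(V₂/V₁) = nRT ln(P₁/P₂).
W = (1.9)(8.314)(363) × ln(221/67.3)
  = 5734 × ln(3.284) = 5734 × 1.189
W_by_gas = 6818 J; work on gas = −W_by = -6818 J.

W ≈ -6.82 kJ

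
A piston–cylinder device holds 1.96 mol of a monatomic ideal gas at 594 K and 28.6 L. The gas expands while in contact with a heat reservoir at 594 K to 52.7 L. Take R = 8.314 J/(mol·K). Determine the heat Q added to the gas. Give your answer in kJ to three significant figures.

Isothermal ⇒ ΔU = 0, so Q = W = nRT ln(V₂/V₁).
Q = (1.96)(8.314)(594) ln(52.7/28.6) = 9679 × 0.6112 = 5916 J.

Q ≈ 5.92 kJ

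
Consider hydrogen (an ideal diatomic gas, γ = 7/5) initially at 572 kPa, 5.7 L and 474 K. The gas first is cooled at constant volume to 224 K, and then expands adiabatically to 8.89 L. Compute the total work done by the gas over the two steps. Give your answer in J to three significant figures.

Step 1 (isochoric): W = 0 (constant volume).
After step 1: P = 270.3 kPa (V unchanged).
Step 2 (adiabatic): W = (P₁V₁ − P₂V₂)/(γ−1) = (1541 − 1290)/0.4 = 627.4 J.
W_total = 0 + 627.4 = 627.4 J.

W_total ≈ 627 J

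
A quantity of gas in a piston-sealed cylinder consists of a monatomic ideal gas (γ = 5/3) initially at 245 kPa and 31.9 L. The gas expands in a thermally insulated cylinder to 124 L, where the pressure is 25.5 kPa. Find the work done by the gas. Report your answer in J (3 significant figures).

W ≈ 6980 J

Adiabatic: W = (P₁V₁ − P₂V₂)/(γ − 1) with γ = 5/3.
P₁V₁ = 7816 J, P₂V₂ = 3162 J.
W = (7816 − 3162) / 0.6667 = 6980 J.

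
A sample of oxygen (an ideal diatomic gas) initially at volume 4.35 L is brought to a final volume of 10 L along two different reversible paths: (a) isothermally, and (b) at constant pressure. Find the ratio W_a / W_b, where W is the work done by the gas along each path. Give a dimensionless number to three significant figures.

Path (a) isothermal: W = P₁V₁ ln(V₂/V₁) → W_a/(P₁V₁) = 0.8324.
Path (b) isobaric: W = P₁(V₂ − V₁) → W_b/(P₁V₁) = 1.299.
W_a / W_b = 0.8324 / 1.299 = 0.6409.

W_a / W_b ≈ 0.641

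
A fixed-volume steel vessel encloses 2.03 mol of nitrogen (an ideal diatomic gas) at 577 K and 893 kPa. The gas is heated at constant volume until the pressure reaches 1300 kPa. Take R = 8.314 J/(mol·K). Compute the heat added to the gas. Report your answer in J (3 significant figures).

Constant volume ⇒ W = 0, so Q = ΔU = nCᵥΔT with Cᵥ = 5R/2 = 20.79 J/(mol·K).
At constant V, T₂/T₁ = P₂/P₁ ⇒ ΔT = T₁(P₂/P₁ − 1) = 577·(1300/893 − 1) = 263 K.
ΔU = (2.03)(20.79)(263) = 11096 J.

Q ≈ 11100 J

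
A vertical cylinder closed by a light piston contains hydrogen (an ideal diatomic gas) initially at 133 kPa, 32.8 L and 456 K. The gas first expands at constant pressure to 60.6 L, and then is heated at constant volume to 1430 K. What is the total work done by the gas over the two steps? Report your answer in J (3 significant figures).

Step 1 (isobaric): W = PΔV = (133 kPa)(60.6 − 32.8 L) = 3697 J.
Step 2 (isochoric): W = 0 (constant volume).
W_total = 3697 + 0 = 3697 J.

W_total ≈ 3700 J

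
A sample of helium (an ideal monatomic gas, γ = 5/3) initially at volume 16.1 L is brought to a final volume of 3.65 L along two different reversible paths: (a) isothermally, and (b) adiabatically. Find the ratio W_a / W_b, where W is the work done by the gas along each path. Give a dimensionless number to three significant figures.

W_a / W_b ≈ 0.586

Path (a) isothermal: W = P₁V₁ ln(V₂/V₁) → W_a/(P₁V₁) = -1.484.
Path (b) adiabatic: W = P₁V₁(1 − (V₁/V₂)^(γ−1))/(γ−1) → W_b/(P₁V₁) = -2.534.
W_a / W_b = -1.484 / -2.534 = 0.5856.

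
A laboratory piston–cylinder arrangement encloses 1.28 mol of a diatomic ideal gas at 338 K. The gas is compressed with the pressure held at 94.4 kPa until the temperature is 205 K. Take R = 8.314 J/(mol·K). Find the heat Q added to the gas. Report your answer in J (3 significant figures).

Isobaric: W = nRΔT = (1.28)(8.314)(-133) = -1415 J.
ΔU = nCᵥΔT with Cᵥ = 5R/2: ΔU = (1.28)(20.79)(-133) = -3538 J.
Q = ΔU + W = -3538 − 1415 = -4954 J.

Q ≈ -4950 J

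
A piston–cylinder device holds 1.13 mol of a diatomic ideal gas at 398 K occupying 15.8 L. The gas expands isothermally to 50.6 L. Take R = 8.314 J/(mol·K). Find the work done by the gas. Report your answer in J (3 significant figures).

W ≈ 4350 J

Isothermal: W = nRT ln(V₂/V₁).
W = (1.13)(8.314)(398) × ln(50.6/15.8)
  = 3739 × 1.164
W_by_gas = 4352 J.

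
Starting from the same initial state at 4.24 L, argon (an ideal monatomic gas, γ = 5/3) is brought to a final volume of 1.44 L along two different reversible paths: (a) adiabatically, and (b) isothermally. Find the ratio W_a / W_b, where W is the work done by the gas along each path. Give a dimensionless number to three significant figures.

W_a / W_b ≈ 1.46

Path (a) adiabatic: W = P₁V₁(1 − (V₁/V₂)^(γ−1))/(γ−1) → W_a/(P₁V₁) = -1.581.
Path (b) isothermal: W = P₁V₁ ln(V₂/V₁) → W_b/(P₁V₁) = -1.08.
W_a / W_b = -1.581 / -1.08 = 1.464.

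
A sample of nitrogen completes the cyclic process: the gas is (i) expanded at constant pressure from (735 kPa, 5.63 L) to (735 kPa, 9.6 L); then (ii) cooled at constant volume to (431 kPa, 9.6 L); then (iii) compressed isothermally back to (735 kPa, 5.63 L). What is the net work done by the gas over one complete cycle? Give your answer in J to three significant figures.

W_net ≈ 710 J

Leg (i): W = PΔV = (735)(9.6 − 5.63) = 2918 J.
Leg (ii): W = 0.
Leg (iii): W = PᵢVᵢ ln(V_f/Vᵢ) = (4138) ln(5.63/9.6) = -2208 J.
W_net = 2918 − 2208 = 709.9 J.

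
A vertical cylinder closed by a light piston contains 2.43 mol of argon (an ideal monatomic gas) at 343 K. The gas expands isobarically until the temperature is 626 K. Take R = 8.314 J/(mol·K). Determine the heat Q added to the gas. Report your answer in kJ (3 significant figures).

Q ≈ 14.3 kJ

Isobaric: W = nRΔT = (2.43)(8.314)(283) = 5717 J.
ΔU = nCᵥΔT with Cᵥ = 3R/2: ΔU = (2.43)(12.47)(283) = 8576 J.
Q = ΔU + W = 8576 + 5717 = 14294 J.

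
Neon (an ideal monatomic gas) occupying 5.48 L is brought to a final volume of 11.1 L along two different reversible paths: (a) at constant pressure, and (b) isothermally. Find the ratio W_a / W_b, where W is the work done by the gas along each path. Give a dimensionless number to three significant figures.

Path (a) isobaric: W = P₁(V₂ − V₁) → W_a/(P₁V₁) = 1.026.
Path (b) isothermal: W = P₁V₁ ln(V₂/V₁) → W_b/(P₁V₁) = 0.7058.
W_a / W_b = 1.026 / 0.7058 = 1.453.

W_a / W_b ≈ 1.45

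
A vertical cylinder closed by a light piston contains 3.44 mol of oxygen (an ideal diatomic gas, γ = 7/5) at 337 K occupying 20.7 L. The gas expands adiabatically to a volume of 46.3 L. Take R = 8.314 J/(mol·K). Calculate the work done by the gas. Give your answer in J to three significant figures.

W ≈ 6630 J

Adiabatic: TV^(γ−1) = const with γ = 7/5.
T₂ = T₁ (V₁/V₂)^(γ−1) = 337 × (20.7/46.3)^0.4 = 337 × 0.7247 = 244.2 K.
W_by = nCᵥ(T₁ − T₂) = (3.44)(20.79)(337 − 244.2) = 6634 J.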